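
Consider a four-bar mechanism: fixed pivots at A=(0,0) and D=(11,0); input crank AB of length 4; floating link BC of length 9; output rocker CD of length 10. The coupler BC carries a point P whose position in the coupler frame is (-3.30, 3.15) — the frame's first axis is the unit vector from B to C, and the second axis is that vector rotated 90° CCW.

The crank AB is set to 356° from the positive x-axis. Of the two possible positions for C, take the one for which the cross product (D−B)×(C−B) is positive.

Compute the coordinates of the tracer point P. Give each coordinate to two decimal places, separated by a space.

0.24 -2.88

A=(0,0), D=(11.00,0)
B = A + 4.00·(cos356°, sin356°) = (3.9903, -0.2790)
|BD| = 7.0153
circle(B,9.00) ∩ circle(D,10.00): a=2.1535, h=8.7386
  candidates: C₊=(5.7944,8.5383) cross=61.304; C₋=(6.4896,-8.9250) cross=-61.304
  mode + wants cross > 0 → take C=(5.7944,8.5383) (cross=61.304)
ex = (C−B)/|BC| = (0.2005,0.9797); ey = (-0.9797,0.2005)
P = B + -3.30·ex + 3.15·ey = (0.2427,-2.8806)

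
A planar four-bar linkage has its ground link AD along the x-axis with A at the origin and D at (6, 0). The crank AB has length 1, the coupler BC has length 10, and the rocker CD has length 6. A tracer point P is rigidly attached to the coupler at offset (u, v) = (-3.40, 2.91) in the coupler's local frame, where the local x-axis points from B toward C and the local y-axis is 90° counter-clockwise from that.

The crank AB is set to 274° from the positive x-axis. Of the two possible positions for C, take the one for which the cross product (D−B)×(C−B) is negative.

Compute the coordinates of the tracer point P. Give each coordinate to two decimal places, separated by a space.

-1.85 3.05

A=(0,0), D=(6.00,0)
B = A + 1.00·(cos274°, sin274°) = (0.0698, -0.9976)
|BD| = 6.0136
circle(B,10.00) ∩ circle(D,6.00): a=8.3281, h=5.5356
  candidates: C₊=(7.3642,5.8429) cross=33.289; C₋=(9.2007,-5.0750) cross=-33.289
  mode - wants cross < 0 → take C=(9.2007,-5.0750) (cross=-33.289)
ex = (C−B)/|BC| = (0.9131,-0.4077); ey = (0.4077,0.9131)
P = B + -3.40·ex + 2.91·ey = (-1.8483,3.0459)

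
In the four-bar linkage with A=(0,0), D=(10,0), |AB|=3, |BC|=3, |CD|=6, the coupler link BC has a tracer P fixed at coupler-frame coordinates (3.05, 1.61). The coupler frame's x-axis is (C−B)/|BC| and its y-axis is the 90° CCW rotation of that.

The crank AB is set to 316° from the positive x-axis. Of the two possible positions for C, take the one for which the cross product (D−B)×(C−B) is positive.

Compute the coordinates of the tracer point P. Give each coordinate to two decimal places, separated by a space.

2.77 1.31

A=(0,0), D=(10.00,0)
B = A + 3.00·(cos316°, sin316°) = (2.1580, -2.0840)
|BD| = 8.1142
circle(B,3.00) ∩ circle(D,6.00): a=2.3933, h=1.8089
  candidates: C₊=(4.0065,0.2789) cross=14.677; C₋=(4.9356,-3.2175) cross=-14.677
  mode + wants cross > 0 → take C=(4.0065,0.2789) (cross=14.677)
ex = (C−B)/|BC| = (0.6162,0.7876); ey = (-0.7876,0.6162)
P = B + 3.05·ex + 1.61·ey = (2.7692,1.3103)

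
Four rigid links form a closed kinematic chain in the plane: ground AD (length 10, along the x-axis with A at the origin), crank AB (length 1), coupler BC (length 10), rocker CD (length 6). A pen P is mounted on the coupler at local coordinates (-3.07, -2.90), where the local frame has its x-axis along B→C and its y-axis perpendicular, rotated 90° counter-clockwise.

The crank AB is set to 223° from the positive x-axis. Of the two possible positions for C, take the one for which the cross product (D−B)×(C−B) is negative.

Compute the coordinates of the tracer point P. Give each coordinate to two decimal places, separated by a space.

A=(0,0), D=(10.00,0)
B = A + 1.00·(cos223°, sin223°) = (-0.7314, -0.6820)
|BD| = 10.7530
circle(B,10.00) ∩ circle(D,6.00): a=8.3524, h=5.4988
  candidates: C₊=(7.2555,5.3355) cross=59.129; C₋=(7.9530,-5.6400) cross=-59.129
  mode - wants cross < 0 → take C=(7.9530,-5.6400) (cross=-59.129)
ex = (C−B)/|BC| = (0.8684,-0.4958); ey = (0.4958,0.8684)
P = B + -3.07·ex + -2.90·ey = (-4.8353,-1.6783)

-4.84 -1.68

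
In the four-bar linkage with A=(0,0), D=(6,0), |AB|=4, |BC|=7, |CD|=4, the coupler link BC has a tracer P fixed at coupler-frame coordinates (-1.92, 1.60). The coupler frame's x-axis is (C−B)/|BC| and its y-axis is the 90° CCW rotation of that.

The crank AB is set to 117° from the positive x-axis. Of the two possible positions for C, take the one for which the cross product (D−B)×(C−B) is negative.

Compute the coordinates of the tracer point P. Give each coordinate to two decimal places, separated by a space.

A=(0,0), D=(6.00,0)
B = A + 4.00·(cos117°, sin117°) = (-1.8160, 3.5640)
|BD| = 8.5902
circle(B,7.00) ∩ circle(D,4.00): a=6.2159, h=3.2191
  candidates: C₊=(5.1753,3.9141) cross=27.653; C₋=(2.5041,-1.9439) cross=-27.653
  mode - wants cross < 0 → take C=(2.5041,-1.9439) (cross=-27.653)
ex = (C−B)/|BC| = (0.6172,-0.7868); ey = (0.7868,0.6172)
P = B + -1.92·ex + 1.60·ey = (-1.7419,6.0622)

-1.74 6.06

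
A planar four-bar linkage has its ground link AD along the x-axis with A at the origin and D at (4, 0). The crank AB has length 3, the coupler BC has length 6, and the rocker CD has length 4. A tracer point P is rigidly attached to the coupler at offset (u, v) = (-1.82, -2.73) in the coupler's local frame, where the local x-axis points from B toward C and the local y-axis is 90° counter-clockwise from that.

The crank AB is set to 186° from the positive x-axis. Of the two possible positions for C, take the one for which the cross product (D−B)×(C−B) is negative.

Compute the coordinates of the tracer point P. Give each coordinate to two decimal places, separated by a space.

-5.98 -1.65

A=(0,0), D=(4.00,0)
B = A + 3.00·(cos186°, sin186°) = (-2.9836, -0.3136)
|BD| = 6.9906
circle(B,6.00) ∩ circle(D,4.00): a=4.9258, h=3.4259
  candidates: C₊=(1.7836,3.3298) cross=23.949; C₋=(2.0909,-3.5150) cross=-23.949
  mode - wants cross < 0 → take C=(2.0909,-3.5150) (cross=-23.949)
ex = (C−B)/|BC| = (0.8458,-0.5336); ey = (0.5336,0.8458)
P = B + -1.82·ex + -2.73·ey = (-5.9795,-1.6514)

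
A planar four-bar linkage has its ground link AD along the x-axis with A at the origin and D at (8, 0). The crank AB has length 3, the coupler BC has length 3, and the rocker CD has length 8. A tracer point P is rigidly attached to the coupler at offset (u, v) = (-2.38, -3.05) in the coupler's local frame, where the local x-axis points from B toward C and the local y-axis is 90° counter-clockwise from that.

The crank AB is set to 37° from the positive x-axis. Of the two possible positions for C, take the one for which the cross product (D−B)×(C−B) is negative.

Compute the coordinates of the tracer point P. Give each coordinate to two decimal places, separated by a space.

2.46 5.67

A=(0,0), D=(8.00,0)
B = A + 3.00·(cos37°, sin37°) = (2.3959, 1.8054)
|BD| = 5.8877
circle(B,3.00) ∩ circle(D,8.00): a=-1.7269, h=2.4532
  candidates: C₊=(1.5045,4.6699) cross=14.444; C₋=(0.0000,-0.0000) cross=-14.444
  mode - wants cross < 0 → take C=(0.0000,-0.0000) (cross=-14.444)
ex = (C−B)/|BC| = (-0.7986,-0.6018); ey = (0.6018,-0.7986)
P = B + -2.38·ex + -3.05·ey = (2.4611,5.6736)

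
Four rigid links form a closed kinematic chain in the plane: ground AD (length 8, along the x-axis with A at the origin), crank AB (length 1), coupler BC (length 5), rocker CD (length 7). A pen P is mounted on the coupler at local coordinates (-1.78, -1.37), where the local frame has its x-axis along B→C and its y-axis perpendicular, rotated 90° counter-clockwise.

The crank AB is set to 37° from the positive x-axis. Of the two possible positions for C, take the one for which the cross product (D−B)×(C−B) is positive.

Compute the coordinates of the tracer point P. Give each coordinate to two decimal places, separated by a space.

A=(0,0), D=(8.00,0)
B = A + 1.00·(cos37°, sin37°) = (0.7986, 0.6018)
|BD| = 7.2265
circle(B,5.00) ∩ circle(D,7.00): a=1.9527, h=4.6029
  candidates: C₊=(3.1279,5.0262) cross=33.263; C₋=(2.3612,-4.1478) cross=-33.263
  mode + wants cross > 0 → take C=(3.1279,5.0262) (cross=33.263)
ex = (C−B)/|BC| = (0.4658,0.8849); ey = (-0.8849,0.4658)
P = B + -1.78·ex + -1.37·ey = (1.1817,-1.6115)

1.18 -1.61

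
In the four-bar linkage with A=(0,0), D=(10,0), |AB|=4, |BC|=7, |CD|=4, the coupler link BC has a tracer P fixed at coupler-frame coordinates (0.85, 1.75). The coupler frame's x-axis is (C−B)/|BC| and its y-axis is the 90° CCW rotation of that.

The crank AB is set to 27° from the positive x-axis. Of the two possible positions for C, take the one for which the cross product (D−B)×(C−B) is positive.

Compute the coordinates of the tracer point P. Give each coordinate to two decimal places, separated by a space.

3.83 3.74

A=(0,0), D=(10.00,0)
B = A + 4.00·(cos27°, sin27°) = (3.5640, 1.8160)
|BD| = 6.6873
circle(B,7.00) ∩ circle(D,4.00): a=5.8110, h=3.9028
  candidates: C₊=(10.2165,3.9941) cross=26.099; C₋=(8.0968,-3.5182) cross=-26.099
  mode + wants cross > 0 → take C=(10.2165,3.9941) (cross=26.099)
ex = (C−B)/|BC| = (0.9504,0.3112); ey = (-0.3112,0.9504)
P = B + 0.85·ex + 1.75·ey = (3.8273,3.7436)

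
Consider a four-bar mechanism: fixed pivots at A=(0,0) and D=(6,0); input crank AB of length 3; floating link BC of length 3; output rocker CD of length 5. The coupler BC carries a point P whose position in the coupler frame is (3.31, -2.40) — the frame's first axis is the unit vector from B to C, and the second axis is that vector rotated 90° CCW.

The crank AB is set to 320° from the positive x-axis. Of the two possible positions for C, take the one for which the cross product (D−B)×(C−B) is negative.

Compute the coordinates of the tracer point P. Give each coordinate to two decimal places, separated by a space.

A=(0,0), D=(6.00,0)
B = A + 3.00·(cos320°, sin320°) = (2.2981, -1.9284)
|BD| = 4.1740
circle(B,3.00) ∩ circle(D,5.00): a=0.1704, h=2.9952
  candidates: C₊=(1.0655,0.8067) cross=12.502; C₋=(3.8330,-4.5060) cross=-12.502
  mode - wants cross < 0 → take C=(3.8330,-4.5060) (cross=-12.502)
ex = (C−B)/|BC| = (0.5116,-0.8592); ey = (0.8592,0.5116)
P = B + 3.31·ex + -2.40·ey = (1.9295,-6.0002)

1.93 -6.00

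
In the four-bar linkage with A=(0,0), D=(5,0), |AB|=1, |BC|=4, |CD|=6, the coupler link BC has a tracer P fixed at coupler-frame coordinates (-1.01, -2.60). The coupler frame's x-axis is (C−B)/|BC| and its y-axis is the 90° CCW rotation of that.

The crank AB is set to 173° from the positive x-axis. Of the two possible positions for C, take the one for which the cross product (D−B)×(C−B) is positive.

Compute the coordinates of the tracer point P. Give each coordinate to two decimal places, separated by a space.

1.09 -1.74

A=(0,0), D=(5.00,0)
B = A + 1.00·(cos173°, sin173°) = (-0.9925, 0.1219)
|BD| = 5.9938
circle(B,4.00) ∩ circle(D,6.00): a=1.3285, h=3.7729
  candidates: C₊=(0.4124,3.8670) cross=22.614; C₋=(0.2590,-3.6773) cross=-22.614
  mode + wants cross > 0 → take C=(0.4124,3.8670) (cross=22.614)
ex = (C−B)/|BC| = (0.3512,0.9363); ey = (-0.9363,0.3512)
P = B + -1.01·ex + -2.60·ey = (1.0871,-1.7370)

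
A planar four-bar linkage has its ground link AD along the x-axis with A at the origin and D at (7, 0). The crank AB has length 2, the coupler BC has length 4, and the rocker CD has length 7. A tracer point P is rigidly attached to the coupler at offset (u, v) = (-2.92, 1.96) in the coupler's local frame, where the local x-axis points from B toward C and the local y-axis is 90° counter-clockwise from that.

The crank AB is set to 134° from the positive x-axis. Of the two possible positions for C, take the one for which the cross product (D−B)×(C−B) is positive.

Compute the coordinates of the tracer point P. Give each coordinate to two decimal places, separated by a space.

-4.84 0.77

A=(0,0), D=(7.00,0)
B = A + 2.00·(cos134°, sin134°) = (-1.3893, 1.4387)
|BD| = 8.5118
circle(B,4.00) ∩ circle(D,7.00): a=2.3174, h=3.2603
  candidates: C₊=(1.4458,4.2604) cross=27.751; C₋=(0.3437,-2.1664) cross=-27.751
  mode + wants cross > 0 → take C=(1.4458,4.2604) (cross=27.751)
ex = (C−B)/|BC| = (0.7088,0.7054); ey = (-0.7054,0.7088)
P = B + -2.92·ex + 1.96·ey = (-4.8416,0.7680)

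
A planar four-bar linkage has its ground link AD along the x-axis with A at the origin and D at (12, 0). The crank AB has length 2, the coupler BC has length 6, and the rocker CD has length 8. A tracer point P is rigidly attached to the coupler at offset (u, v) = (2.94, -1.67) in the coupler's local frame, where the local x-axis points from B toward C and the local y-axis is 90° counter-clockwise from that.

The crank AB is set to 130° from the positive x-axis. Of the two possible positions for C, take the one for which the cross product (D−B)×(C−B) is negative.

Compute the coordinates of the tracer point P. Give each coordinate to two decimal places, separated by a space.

A=(0,0), D=(12.00,0)
B = A + 2.00·(cos130°, sin130°) = (-1.2856, 1.5321)
|BD| = 13.3736
circle(B,6.00) ∩ circle(D,8.00): a=5.6400, h=2.0471
  candidates: C₊=(4.5518,2.9196) cross=27.377; C₋=(4.0827,-1.1477) cross=-27.377
  mode - wants cross < 0 → take C=(4.0827,-1.1477) (cross=-27.377)
ex = (C−B)/|BC| = (0.8947,-0.4466); ey = (0.4466,0.8947)
P = B + 2.94·ex + -1.67·ey = (0.5990,-1.2752)

0.60 -1.28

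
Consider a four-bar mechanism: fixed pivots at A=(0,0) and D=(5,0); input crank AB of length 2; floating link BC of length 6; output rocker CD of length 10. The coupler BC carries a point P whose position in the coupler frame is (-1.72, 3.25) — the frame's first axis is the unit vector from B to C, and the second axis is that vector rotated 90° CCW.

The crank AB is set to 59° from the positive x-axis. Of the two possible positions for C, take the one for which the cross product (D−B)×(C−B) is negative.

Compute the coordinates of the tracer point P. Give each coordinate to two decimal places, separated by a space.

3.07 -1.34

A=(0,0), D=(5.00,0)
B = A + 2.00·(cos59°, sin59°) = (1.0301, 1.7143)
|BD| = 4.3243
circle(B,6.00) ∩ circle(D,10.00): a=-5.2380, h=2.9264
  candidates: C₊=(-2.6185,6.4775) cross=12.654; C₋=(-4.9388,1.1043) cross=-12.654
  mode - wants cross < 0 → take C=(-4.9388,1.1043) (cross=-12.654)
ex = (C−B)/|BC| = (-0.9948,-0.1017); ey = (0.1017,-0.9948)
P = B + -1.72·ex + 3.25·ey = (3.0716,-1.3440)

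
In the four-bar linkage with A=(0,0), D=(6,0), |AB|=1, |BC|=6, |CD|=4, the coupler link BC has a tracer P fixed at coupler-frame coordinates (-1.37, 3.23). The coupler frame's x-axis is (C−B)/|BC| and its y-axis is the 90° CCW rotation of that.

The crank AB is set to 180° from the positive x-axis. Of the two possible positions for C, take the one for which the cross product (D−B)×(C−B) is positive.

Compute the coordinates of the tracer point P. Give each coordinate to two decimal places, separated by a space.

A=(0,0), D=(6.00,0)
B = A + 1.00·(cos180°, sin180°) = (-1.0000, 0.0000)
|BD| = 7.0000
circle(B,6.00) ∩ circle(D,4.00): a=4.9286, h=3.4219
  candidates: C₊=(3.9286,3.4219) cross=23.953; C₋=(3.9286,-3.4219) cross=-23.953
  mode + wants cross > 0 → take C=(3.9286,3.4219) (cross=23.953)
ex = (C−B)/|BC| = (0.8214,0.5703); ey = (-0.5703,0.8214)
P = B + -1.37·ex + 3.23·ey = (-3.9675,1.8719)

-3.97 1.87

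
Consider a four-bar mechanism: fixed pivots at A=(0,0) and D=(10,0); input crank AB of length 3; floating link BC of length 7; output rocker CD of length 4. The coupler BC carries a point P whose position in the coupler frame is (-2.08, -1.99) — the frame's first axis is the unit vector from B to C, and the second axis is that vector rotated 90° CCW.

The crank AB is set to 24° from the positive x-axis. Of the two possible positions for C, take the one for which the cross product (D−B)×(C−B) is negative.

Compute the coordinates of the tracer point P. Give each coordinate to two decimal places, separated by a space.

A=(0,0), D=(10.00,0)
B = A + 3.00·(cos24°, sin24°) = (2.7406, 1.2202)
|BD| = 7.3612
circle(B,7.00) ∩ circle(D,4.00): a=5.9221, h=3.7321
  candidates: C₊=(9.1994,3.9191) cross=27.473; C₋=(7.9621,-3.4420) cross=-27.473
  mode - wants cross < 0 → take C=(7.9621,-3.4420) (cross=-27.473)
ex = (C−B)/|BC| = (0.7459,-0.6660); ey = (0.6660,0.7459)
P = B + -2.08·ex + -1.99·ey = (-0.1363,1.1211)

-0.14 1.12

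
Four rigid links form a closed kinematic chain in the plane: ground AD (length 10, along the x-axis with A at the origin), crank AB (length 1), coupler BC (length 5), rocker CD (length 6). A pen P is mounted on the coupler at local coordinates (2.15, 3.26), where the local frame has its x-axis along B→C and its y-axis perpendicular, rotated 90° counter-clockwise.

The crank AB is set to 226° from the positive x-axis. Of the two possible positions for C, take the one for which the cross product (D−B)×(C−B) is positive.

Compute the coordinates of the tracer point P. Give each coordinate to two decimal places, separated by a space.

A=(0,0), D=(10.00,0)
B = A + 1.00·(cos226°, sin226°) = (-0.6947, -0.7193)
|BD| = 10.7188
circle(B,5.00) ∩ circle(D,6.00): a=4.8463, h=1.2302
  candidates: C₊=(4.0582,0.8333) cross=13.186; C₋=(4.2233,-1.6215) cross=-13.186
  mode + wants cross > 0 → take C=(4.0582,0.8333) (cross=13.186)
ex = (C−B)/|BC| = (0.9506,0.3105); ey = (-0.3105,0.9506)
P = B + 2.15·ex + 3.26·ey = (0.3367,3.0471)

0.34 3.05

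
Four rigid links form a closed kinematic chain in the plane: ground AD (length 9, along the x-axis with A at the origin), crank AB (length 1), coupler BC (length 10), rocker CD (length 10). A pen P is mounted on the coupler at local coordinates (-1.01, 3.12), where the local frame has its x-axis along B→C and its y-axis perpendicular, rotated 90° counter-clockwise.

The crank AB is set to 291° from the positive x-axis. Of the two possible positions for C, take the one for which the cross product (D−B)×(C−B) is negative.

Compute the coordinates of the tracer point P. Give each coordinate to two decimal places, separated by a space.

2.47 1.57

A=(0,0), D=(9.00,0)
B = A + 1.00·(cos291°, sin291°) = (0.3584, -0.9336)
|BD| = 8.6919
circle(B,10.00) ∩ circle(D,10.00): a=4.3460, h=9.0063
  candidates: C₊=(3.7118,8.4874) cross=78.282; C₋=(5.6465,-9.4209) cross=-78.282
  mode - wants cross < 0 → take C=(5.6465,-9.4209) (cross=-78.282)
ex = (C−B)/|BC| = (0.5288,-0.8487); ey = (0.8487,0.5288)
P = B + -1.01·ex + 3.12·ey = (2.4723,1.5735)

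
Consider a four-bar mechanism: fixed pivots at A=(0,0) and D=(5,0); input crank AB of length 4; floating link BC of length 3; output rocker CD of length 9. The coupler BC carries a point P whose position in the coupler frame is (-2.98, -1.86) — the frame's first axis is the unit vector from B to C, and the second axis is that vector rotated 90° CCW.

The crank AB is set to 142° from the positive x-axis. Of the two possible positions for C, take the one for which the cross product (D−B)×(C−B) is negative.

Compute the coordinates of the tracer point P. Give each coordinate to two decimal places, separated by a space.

-4.11 5.84

A=(0,0), D=(5.00,0)
B = A + 4.00·(cos142°, sin142°) = (-3.1520, 2.4626)
|BD| = 8.5159
circle(B,3.00) ∩ circle(D,9.00): a=0.0306, h=2.9998
  candidates: C₊=(-2.2553,5.3255) cross=25.546; C₋=(-3.9903,-0.4179) cross=-25.546
  mode - wants cross < 0 → take C=(-3.9903,-0.4179) (cross=-25.546)
ex = (C−B)/|BC| = (-0.2794,-0.9602); ey = (0.9602,-0.2794)
P = B + -2.98·ex + -1.86·ey = (-4.1053,5.8437)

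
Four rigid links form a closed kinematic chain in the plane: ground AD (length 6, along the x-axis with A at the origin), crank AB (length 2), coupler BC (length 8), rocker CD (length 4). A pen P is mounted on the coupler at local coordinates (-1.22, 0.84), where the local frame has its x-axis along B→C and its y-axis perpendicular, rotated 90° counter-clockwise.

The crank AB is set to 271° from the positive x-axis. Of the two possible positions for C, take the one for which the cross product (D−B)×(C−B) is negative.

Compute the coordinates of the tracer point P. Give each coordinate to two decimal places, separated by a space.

-1.00 -0.94

A=(0,0), D=(6.00,0)
B = A + 2.00·(cos271°, sin271°) = (0.0349, -1.9997)
|BD| = 6.2914
circle(B,8.00) ∩ circle(D,4.00): a=6.9604, h=3.9436
  candidates: C₊=(5.3809,3.9518) cross=24.811; C₋=(7.8879,-3.5265) cross=-24.811
  mode - wants cross < 0 → take C=(7.8879,-3.5265) (cross=-24.811)
ex = (C−B)/|BC| = (0.9816,-0.1908); ey = (0.1908,0.9816)
P = B + -1.22·ex + 0.84·ey = (-1.0024,-0.9423)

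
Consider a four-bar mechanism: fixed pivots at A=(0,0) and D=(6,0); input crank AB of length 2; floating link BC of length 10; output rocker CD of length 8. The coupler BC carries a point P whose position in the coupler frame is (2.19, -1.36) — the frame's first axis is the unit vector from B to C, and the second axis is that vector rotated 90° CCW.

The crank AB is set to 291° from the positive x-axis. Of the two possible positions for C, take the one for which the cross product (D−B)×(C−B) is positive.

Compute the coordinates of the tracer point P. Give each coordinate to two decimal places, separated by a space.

2.67 -0.19

A=(0,0), D=(6.00,0)
B = A + 2.00·(cos291°, sin291°) = (0.7167, -1.8672)
|BD| = 5.6035
circle(B,10.00) ∩ circle(D,8.00): a=6.0140, h=7.9895
  candidates: C₊=(3.7249,7.6697) cross=44.769; C₋=(9.0493,-7.3961) cross=-44.769
  mode + wants cross > 0 → take C=(3.7249,7.6697) (cross=44.769)
ex = (C−B)/|BC| = (0.3008,0.9537); ey = (-0.9537,0.3008)
P = B + 2.19·ex + -1.36·ey = (2.6725,-0.1877)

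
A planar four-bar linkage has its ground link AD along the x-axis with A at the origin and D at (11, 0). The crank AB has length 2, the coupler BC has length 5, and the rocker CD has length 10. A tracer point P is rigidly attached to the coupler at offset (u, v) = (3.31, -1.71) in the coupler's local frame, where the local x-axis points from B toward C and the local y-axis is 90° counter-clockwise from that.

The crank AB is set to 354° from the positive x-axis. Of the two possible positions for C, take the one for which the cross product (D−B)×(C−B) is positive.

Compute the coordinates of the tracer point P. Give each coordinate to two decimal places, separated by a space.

A=(0,0), D=(11.00,0)
B = A + 2.00·(cos354°, sin354°) = (1.9890, -0.2091)
|BD| = 9.0134
circle(B,5.00) ∩ circle(D,10.00): a=0.3462, h=4.9880
  candidates: C₊=(2.2195,4.7856) cross=44.959; C₋=(2.4509,-5.1877) cross=-44.959
  mode + wants cross > 0 → take C=(2.2195,4.7856) (cross=44.959)
ex = (C−B)/|BC| = (0.0461,0.9989); ey = (-0.9989,0.0461)
P = B + 3.31·ex + -1.71·ey = (3.8498,3.0186)

3.85 3.02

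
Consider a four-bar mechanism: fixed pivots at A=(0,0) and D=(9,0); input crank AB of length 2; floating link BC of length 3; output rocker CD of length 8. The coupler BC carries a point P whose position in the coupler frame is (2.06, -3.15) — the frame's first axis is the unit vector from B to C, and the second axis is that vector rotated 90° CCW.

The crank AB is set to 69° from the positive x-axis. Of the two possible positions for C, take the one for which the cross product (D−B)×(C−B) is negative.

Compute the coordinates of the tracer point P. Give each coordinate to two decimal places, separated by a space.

-2.16 -0.56

A=(0,0), D=(9.00,0)
B = A + 2.00·(cos69°, sin69°) = (0.7167, 1.8672)
|BD| = 8.4911
circle(B,3.00) ∩ circle(D,8.00): a=1.0069, h=2.8260
  candidates: C₊=(2.3204,4.4026) cross=23.996; C₋=(1.0775,-1.1111) cross=-23.996
  mode - wants cross < 0 → take C=(1.0775,-1.1111) (cross=-23.996)
ex = (C−B)/|BC| = (0.1203,-0.9927); ey = (0.9927,0.1203)
P = B + 2.06·ex + -3.15·ey = (-2.1627,-0.5567)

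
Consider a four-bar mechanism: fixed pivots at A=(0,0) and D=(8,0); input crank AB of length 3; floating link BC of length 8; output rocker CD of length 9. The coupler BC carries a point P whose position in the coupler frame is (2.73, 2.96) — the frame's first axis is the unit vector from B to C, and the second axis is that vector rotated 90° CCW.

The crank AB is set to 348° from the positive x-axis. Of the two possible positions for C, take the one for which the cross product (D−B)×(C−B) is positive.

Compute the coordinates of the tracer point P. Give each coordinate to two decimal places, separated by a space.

A=(0,0), D=(8.00,0)
B = A + 3.00·(cos348°, sin348°) = (2.9344, -0.6237)
|BD| = 5.1038
circle(B,8.00) ∩ circle(D,9.00): a=0.8865, h=7.9507
  candidates: C₊=(2.8426,7.3757) cross=40.579; C₋=(4.7859,-8.4065) cross=-40.579
  mode + wants cross > 0 → take C=(2.8426,7.3757) (cross=40.579)
ex = (C−B)/|BC| = (-0.0115,0.9999); ey = (-0.9999,-0.0115)
P = B + 2.73·ex + 2.96·ey = (-0.0567,2.0721)

-0.06 2.07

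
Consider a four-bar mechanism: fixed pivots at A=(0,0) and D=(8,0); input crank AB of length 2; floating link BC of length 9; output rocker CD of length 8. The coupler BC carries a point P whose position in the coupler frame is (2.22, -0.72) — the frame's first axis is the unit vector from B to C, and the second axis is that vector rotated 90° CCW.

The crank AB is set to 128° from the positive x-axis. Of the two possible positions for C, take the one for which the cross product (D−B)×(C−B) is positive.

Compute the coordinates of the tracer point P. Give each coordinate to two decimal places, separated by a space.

A=(0,0), D=(8.00,0)
B = A + 2.00·(cos128°, sin128°) = (-1.2313, 1.5760)
|BD| = 9.3649
circle(B,9.00) ∩ circle(D,8.00): a=5.5901, h=7.0534
  candidates: C₊=(5.4661,7.5881) cross=66.055; C₋=(3.0920,-6.3176) cross=-66.055
  mode + wants cross > 0 → take C=(5.4661,7.5881) (cross=66.055)
ex = (C−B)/|BC| = (0.7442,0.6680); ey = (-0.6680,0.7442)
P = B + 2.22·ex + -0.72·ey = (0.9017,2.5232)

0.90 2.52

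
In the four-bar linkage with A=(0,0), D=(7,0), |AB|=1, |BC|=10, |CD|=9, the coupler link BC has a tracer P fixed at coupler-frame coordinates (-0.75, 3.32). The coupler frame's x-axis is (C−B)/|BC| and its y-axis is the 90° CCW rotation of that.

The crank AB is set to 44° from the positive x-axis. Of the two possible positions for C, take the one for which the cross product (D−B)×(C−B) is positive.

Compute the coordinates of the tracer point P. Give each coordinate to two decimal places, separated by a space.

-2.45 1.94

A=(0,0), D=(7.00,0)
B = A + 1.00·(cos44°, sin44°) = (0.7193, 0.6947)
|BD| = 6.3190
circle(B,10.00) ∩ circle(D,9.00): a=4.6629, h=8.8463
  candidates: C₊=(6.3265,8.9748) cross=55.900; C₋=(4.3815,-8.6107) cross=-55.900
  mode + wants cross > 0 → take C=(6.3265,8.9748) (cross=55.900)
ex = (C−B)/|BC| = (0.5607,0.8280); ey = (-0.8280,0.5607)
P = B + -0.75·ex + 3.32·ey = (-2.4502,1.9352)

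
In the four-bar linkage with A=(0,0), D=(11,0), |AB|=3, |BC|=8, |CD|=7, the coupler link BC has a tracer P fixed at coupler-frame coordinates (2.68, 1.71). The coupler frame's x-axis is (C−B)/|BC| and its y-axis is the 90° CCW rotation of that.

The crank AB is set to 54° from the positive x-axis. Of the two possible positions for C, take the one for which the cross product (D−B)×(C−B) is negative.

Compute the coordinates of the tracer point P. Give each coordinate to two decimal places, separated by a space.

4.57 0.93

A=(0,0), D=(11.00,0)
B = A + 3.00·(cos54°, sin54°) = (1.7634, 2.4271)
|BD| = 9.5502
circle(B,8.00) ∩ circle(D,7.00): a=5.5604, h=5.7517
  candidates: C₊=(8.6029,6.5768) cross=54.930; C₋=(5.6795,-4.5489) cross=-54.930
  mode - wants cross < 0 → take C=(5.6795,-4.5489) (cross=-54.930)
ex = (C−B)/|BC| = (0.4895,-0.8720); ey = (0.8720,0.4895)
P = B + 2.68·ex + 1.71·ey = (4.5664,0.9272)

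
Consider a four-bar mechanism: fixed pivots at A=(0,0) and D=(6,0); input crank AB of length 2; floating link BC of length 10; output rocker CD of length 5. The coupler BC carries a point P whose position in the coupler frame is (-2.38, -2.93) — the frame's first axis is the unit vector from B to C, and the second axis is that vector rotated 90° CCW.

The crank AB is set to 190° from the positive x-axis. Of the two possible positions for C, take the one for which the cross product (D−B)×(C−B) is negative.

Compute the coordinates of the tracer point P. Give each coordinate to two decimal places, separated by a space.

A=(0,0), D=(6.00,0)
B = A + 2.00·(cos190°, sin190°) = (-1.9696, -0.3473)
|BD| = 7.9772
circle(B,10.00) ∩ circle(D,5.00): a=8.6895, h=4.9490
  candidates: C₊=(6.4962,4.9753) cross=39.479; C₋=(6.9271,-4.9133) cross=-39.479
  mode - wants cross < 0 → take C=(6.9271,-4.9133) (cross=-39.479)
ex = (C−B)/|BC| = (0.8897,-0.4566); ey = (0.4566,0.8897)
P = B + -2.38·ex + -2.93·ey = (-5.4249,-1.8673)

-5.42 -1.87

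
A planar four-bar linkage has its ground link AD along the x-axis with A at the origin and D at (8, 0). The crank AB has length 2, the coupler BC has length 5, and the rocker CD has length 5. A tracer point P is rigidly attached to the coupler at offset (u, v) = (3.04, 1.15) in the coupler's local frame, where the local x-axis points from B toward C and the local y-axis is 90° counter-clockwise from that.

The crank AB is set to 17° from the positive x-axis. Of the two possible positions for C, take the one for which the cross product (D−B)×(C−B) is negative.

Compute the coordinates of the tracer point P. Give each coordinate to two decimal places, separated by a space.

4.51 -1.37

A=(0,0), D=(8.00,0)
B = A + 2.00·(cos17°, sin17°) = (1.9126, 0.5847)
|BD| = 6.1154
circle(B,5.00) ∩ circle(D,5.00): a=3.0577, h=3.9561
  candidates: C₊=(5.3346,4.2303) cross=24.193; C₋=(4.5780,-3.6456) cross=-24.193
  mode - wants cross < 0 → take C=(4.5780,-3.6456) (cross=-24.193)
ex = (C−B)/|BC| = (0.5331,-0.8461); ey = (0.8461,0.5331)
P = B + 3.04·ex + 1.15·ey = (4.5062,-1.3742)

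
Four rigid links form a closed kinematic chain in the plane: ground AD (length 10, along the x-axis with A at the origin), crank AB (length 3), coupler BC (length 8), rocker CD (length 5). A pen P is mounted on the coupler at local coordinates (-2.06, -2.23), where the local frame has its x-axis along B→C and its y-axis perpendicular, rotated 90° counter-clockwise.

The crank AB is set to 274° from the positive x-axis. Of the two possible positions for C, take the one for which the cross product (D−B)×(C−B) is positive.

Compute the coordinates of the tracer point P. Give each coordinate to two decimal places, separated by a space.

A=(0,0), D=(10.00,0)
B = A + 3.00·(cos274°, sin274°) = (0.2093, -2.9927)
|BD| = 10.2379
circle(B,8.00) ∩ circle(D,5.00): a=7.0236, h=3.8299
  candidates: C₊=(5.8066,2.7231) cross=39.211; C₋=(8.0457,-4.6022) cross=-39.211
  mode + wants cross > 0 → take C=(5.8066,2.7231) (cross=39.211)
ex = (C−B)/|BC| = (0.6997,0.7145); ey = (-0.7145,0.6997)
P = B + -2.06·ex + -2.23·ey = (0.3612,-6.0248)

0.36 -6.02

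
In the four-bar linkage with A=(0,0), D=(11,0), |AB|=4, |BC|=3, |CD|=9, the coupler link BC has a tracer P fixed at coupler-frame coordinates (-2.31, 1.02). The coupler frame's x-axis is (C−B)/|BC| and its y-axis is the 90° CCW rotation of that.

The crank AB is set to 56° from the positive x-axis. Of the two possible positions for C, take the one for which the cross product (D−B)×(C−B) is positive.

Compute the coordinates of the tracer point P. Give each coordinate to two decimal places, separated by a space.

A=(0,0), D=(11.00,0)
B = A + 4.00·(cos56°, sin56°) = (2.2368, 3.3162)
|BD| = 9.3697
circle(B,3.00) ∩ circle(D,9.00): a=0.8427, h=2.8792
  candidates: C₊=(4.0439,5.7108) cross=26.977; C₋=(2.0059,0.3250) cross=-26.977
  mode + wants cross > 0 → take C=(4.0439,5.7108) (cross=26.977)
ex = (C−B)/|BC| = (0.6024,0.7982); ey = (-0.7982,0.6024)
P = B + -2.31·ex + 1.02·ey = (0.0311,2.0867)

0.03 2.09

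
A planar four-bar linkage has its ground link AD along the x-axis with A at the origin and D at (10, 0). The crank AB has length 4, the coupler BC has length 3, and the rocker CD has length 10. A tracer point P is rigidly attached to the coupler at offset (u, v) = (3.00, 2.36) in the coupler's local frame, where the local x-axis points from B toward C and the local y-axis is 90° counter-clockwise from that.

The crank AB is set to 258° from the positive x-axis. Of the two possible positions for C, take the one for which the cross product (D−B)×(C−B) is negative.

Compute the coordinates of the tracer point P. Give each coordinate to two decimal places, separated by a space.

2.97 -3.57

A=(0,0), D=(10.00,0)
B = A + 4.00·(cos258°, sin258°) = (-0.8316, -3.9126)
|BD| = 11.5166
circle(B,3.00) ∩ circle(D,10.00): a=1.8075, h=2.3943
  candidates: C₊=(0.0549,-1.0466) cross=27.575; C₋=(1.6818,-5.5505) cross=-27.575
  mode - wants cross < 0 → take C=(1.6818,-5.5505) (cross=-27.575)
ex = (C−B)/|BC| = (0.8378,-0.5460); ey = (0.5460,0.8378)
P = B + 3.00·ex + 2.36·ey = (2.9703,-3.5732)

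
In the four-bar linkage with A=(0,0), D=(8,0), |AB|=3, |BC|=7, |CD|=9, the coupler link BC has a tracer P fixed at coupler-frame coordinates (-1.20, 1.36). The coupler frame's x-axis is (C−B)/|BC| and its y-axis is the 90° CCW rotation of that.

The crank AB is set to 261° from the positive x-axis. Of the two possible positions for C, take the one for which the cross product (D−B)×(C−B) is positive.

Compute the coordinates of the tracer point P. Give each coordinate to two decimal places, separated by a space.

A=(0,0), D=(8.00,0)
B = A + 3.00·(cos261°, sin261°) = (-0.4693, -2.9631)
|BD| = 8.9727
circle(B,7.00) ∩ circle(D,9.00): a=2.7031, h=6.4570
  candidates: C₊=(-0.0501,4.0244) cross=57.937; C₋=(4.2145,-8.1652) cross=-57.937
  mode + wants cross > 0 → take C=(-0.0501,4.0244) (cross=57.937)
ex = (C−B)/|BC| = (0.0599,0.9982); ey = (-0.9982,0.0599)
P = B + -1.20·ex + 1.36·ey = (-1.8987,-4.0795)

-1.90 -4.08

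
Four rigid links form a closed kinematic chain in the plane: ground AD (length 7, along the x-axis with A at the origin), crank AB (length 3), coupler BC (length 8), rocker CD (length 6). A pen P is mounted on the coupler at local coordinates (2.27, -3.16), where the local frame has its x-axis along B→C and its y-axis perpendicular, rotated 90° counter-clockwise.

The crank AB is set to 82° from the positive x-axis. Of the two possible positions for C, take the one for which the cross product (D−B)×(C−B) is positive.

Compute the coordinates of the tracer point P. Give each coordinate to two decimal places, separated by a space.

3.70 0.88

A=(0,0), D=(7.00,0)
B = A + 3.00·(cos82°, sin82°) = (0.4175, 2.9708)
|BD| = 7.2218
circle(B,8.00) ∩ circle(D,6.00): a=5.5495, h=5.7622
  candidates: C₊=(7.8461,5.9400) cross=41.614; C₋=(3.1053,-4.5642) cross=-41.614
  mode + wants cross > 0 → take C=(7.8461,5.9400) (cross=41.614)
ex = (C−B)/|BC| = (0.9286,0.3712); ey = (-0.3712,0.9286)
P = B + 2.27·ex + -3.16·ey = (3.6982,0.8790)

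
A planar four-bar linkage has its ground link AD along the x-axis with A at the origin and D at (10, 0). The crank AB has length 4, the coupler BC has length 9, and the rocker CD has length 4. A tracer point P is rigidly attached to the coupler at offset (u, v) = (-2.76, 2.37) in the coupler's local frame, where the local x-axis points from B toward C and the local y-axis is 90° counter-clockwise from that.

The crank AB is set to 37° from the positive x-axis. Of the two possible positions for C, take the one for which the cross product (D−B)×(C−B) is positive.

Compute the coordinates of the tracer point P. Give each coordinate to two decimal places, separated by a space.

0.19 4.47

A=(0,0), D=(10.00,0)
B = A + 4.00·(cos37°, sin37°) = (3.1945, 2.4073)
|BD| = 7.2187
circle(B,9.00) ∩ circle(D,4.00): a=8.1115, h=3.8991
  candidates: C₊=(12.1420,3.3781) cross=28.146; C₋=(9.5415,-3.9736) cross=-28.146
  mode + wants cross > 0 → take C=(12.1420,3.3781) (cross=28.146)
ex = (C−B)/|BC| = (0.9942,0.1079); ey = (-0.1079,0.9942)
P = B + -2.76·ex + 2.37·ey = (0.1950,4.4657)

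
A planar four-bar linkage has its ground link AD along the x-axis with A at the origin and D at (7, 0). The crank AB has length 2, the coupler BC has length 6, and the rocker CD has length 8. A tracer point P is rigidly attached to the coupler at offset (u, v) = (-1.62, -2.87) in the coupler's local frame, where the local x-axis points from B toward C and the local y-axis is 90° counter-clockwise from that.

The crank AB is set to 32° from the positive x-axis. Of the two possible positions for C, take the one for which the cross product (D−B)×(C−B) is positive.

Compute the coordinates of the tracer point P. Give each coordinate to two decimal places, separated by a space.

A=(0,0), D=(7.00,0)
B = A + 2.00·(cos32°, sin32°) = (1.6961, 1.0598)
|BD| = 5.4088
circle(B,6.00) ∩ circle(D,8.00): a=0.1160, h=5.9989
  candidates: C₊=(2.9853,6.9197) cross=32.446; C₋=(0.6344,-4.8455) cross=-32.446
  mode + wants cross > 0 → take C=(2.9853,6.9197) (cross=32.446)
ex = (C−B)/|BC| = (0.2149,0.9766); ey = (-0.9766,0.2149)
P = B + -1.62·ex + -2.87·ey = (4.1510,-1.1390)

4.15 -1.14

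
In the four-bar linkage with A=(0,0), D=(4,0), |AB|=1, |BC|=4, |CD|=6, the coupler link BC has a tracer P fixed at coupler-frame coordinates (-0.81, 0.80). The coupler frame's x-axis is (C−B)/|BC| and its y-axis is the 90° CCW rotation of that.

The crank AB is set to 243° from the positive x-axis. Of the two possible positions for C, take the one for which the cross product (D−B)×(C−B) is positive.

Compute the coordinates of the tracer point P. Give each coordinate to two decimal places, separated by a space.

-1.10 -1.83

A=(0,0), D=(4.00,0)
B = A + 1.00·(cos243°, sin243°) = (-0.4540, -0.8910)
|BD| = 4.5422
circle(B,4.00) ∩ circle(D,6.00): a=0.0696, h=3.9994
  candidates: C₊=(-1.1703,3.0443) cross=18.166; C₋=(0.3987,-4.7991) cross=-18.166
  mode + wants cross > 0 → take C=(-1.1703,3.0443) (cross=18.166)
ex = (C−B)/|BC| = (-0.1791,0.9838); ey = (-0.9838,-0.1791)
P = B + -0.81·ex + 0.80·ey = (-1.0960,-1.8312)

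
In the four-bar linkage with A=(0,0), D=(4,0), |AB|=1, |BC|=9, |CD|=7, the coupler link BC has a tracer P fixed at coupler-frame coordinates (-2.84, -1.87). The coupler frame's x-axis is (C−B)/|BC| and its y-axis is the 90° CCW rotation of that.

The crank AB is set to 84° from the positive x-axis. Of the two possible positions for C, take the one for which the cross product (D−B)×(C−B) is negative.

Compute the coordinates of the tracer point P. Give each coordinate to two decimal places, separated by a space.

-2.86 2.66

A=(0,0), D=(4.00,0)
B = A + 1.00·(cos84°, sin84°) = (0.1045, 0.9945)
|BD| = 4.0204
circle(B,9.00) ∩ circle(D,7.00): a=5.9899, h=6.7172
  candidates: C₊=(7.5699,6.0213) cross=27.006; C₋=(4.2466,-6.9957) cross=-27.006
  mode - wants cross < 0 → take C=(4.2466,-6.9957) (cross=-27.006)
ex = (C−B)/|BC| = (0.4602,-0.8878); ey = (0.8878,0.4602)
P = B + -2.84·ex + -1.87·ey = (-2.8627,2.6552)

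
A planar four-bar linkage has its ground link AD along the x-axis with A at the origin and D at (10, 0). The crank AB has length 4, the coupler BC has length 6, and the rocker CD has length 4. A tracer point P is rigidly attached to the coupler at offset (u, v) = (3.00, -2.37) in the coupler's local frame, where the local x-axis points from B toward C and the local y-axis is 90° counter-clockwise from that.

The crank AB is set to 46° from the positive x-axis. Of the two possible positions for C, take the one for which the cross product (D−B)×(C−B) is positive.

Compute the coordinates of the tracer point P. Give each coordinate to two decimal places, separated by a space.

A=(0,0), D=(10.00,0)
B = A + 4.00·(cos46°, sin46°) = (2.7786, 2.8774)
|BD| = 7.7735
circle(B,6.00) ∩ circle(D,4.00): a=5.1732, h=3.0395
  candidates: C₊=(8.7094,3.7861) cross=23.627; C₋=(6.4593,-1.8611) cross=-23.627
  mode + wants cross > 0 → take C=(8.7094,3.7861) (cross=23.627)
ex = (C−B)/|BC| = (0.9885,0.1515); ey = (-0.1515,0.9885)
P = B + 3.00·ex + -2.37·ey = (6.1030,0.9891)

6.10 0.99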